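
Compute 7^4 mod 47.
Use repeated squaring. Binary(4) = 100. Walk through the bits of the exponent 4 left-to-right: at each bit after the leading one, square the running value, then multiply by 7 if the bit is 1 (always reducing mod 47):
  bit 1 = 1 (leading): start with 7.
  bit 2 = 0: square 7^2 = 49 ≡ 2 (mod 47).
  bit 3 = 0: square 2^2 = 4 (mod 47).
Final value: 7^4 ≡ 4 (mod 47).

Final answer: 4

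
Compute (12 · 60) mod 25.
20

Reduce the factors first: 60 ≡ 10 (mod 25), so 12 · 60 ≡ 12 · 10 (mod 25). 12 · 10 = 120. Dividing by 25: 120 = 4·25 + 20. So (12 · 60) mod 25 = 20.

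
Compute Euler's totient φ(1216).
φ(1216) = 576

φ is multiplicative, with φ(p^e) = p^e − p^(e−1). Factorise 1216 = 2^6 · 19. Then
  φ(1216) = (2^6 − 2^5) · (19 − 1) = 32 · 18 = 576.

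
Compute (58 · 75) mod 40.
Reduce the factors first: 58 ≡ 18, 75 ≡ 35 (mod 40), so 58 · 75 ≡ 18 · 35 (mod 40). 18 · 35 = 630. Dividing by 40: 630 = 15·40 + 30. So (58 · 75) mod 40 = 30.

Final answer: 30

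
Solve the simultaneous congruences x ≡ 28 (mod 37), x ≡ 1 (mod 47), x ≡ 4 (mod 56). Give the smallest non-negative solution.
The moduli 37, 47, 56 are pairwise coprime, so by the CRT there is a unique solution mod 37·47·56 = 97384.
Solve by successive substitution. Start with x ≡ 28 (mod 37).
  Combine with x ≡ 1 (mod 47): write x = 28 + 37·t and require 28 + 37·t ≡ 1 (mod 47), i.e. 37·t ≡ 1 − 28 ≡ 20 (mod 47). Since 37^(−1) ≡ 14 (mod 47), t ≡ 14·20 ≡ 45 (mod 47). So x ≡ 28 + 37·45 = 1693 (mod 1739).
  Combine with x ≡ 4 (mod 56): write x = 1693 + 1739·t and require 1693 + 1739·t ≡ 4 (mod 56), i.e. 1739·t ≡ 4 − 1693 ≡ 47 (mod 56). Since 1739^(−1) ≡ 19 (mod 56) (1739 ≡ 3 (mod 56)), t ≡ 19·47 ≡ 53 (mod 56). So x ≡ 1693 + 1739·53 = 93860 (mod 97384).
Unique solution in [0, 97384): x = 93860.

Final answer: x ≡ 93860 (mod 97384); the representative in [0, 97384) is 93860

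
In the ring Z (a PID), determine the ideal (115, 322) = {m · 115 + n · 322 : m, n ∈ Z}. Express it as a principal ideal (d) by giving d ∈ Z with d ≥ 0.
In the PID Z, (a, b) is generated by gcd(a, b). Compute gcd(322, 115) with the extended Euclidean algorithm, tracking rows (r, s, t) with s·322 + t·115 = r:
  row A: (322, 1, 0)   [1·322 + 0·115 = 322]
  row B: (115, 0, 1)   [0·322 + 1·115 = 115]
  322 = 2·115 + 92   → row C = row A − 2·row B = (92, 1, −2)   [check: 1·322 − 2·115 = 92]
  115 = 1·92 + 23   → row D = row B − 1·row C = (23, −1, 3)   [check: −1·322 + 3·115 = 23]
  92 = 4·23 + 0   → remainder 0, stop. gcd = 23 (last nonzero row D).
So gcd(115, 322) = 23, with Bézout identity −1·322 + 3·115 = 23. Containment (⊇): the Bézout identity exhibits 23 as an element of (115, 322), giving (23) ⊆ (115, 322). Containment (⊆): since 23 | 115 and 23 | 322 (115 = 23·5, 322 = 23·14), every Z-linear combination of 115 and 322 is divisible by 23, so (115, 322) ⊆ (23). Therefore (115, 322) = (23), d = 23.

Final answer: (115, 322) = (23); d = 23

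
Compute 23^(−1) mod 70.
23^(−1) ≡ 67 (mod 70)

Apply the extended Euclidean algorithm to (70, 23), tracking rows (r, s, t) with s·70 + t·23 = r. Each division r_prev = q·r_cur + r_new produces the new row as (previous row) − q·(current row):
  row A: (70, 1, 0)   [1·70 + 0·23 = 70]
  row B: (23, 0, 1)   [0·70 + 1·23 = 23]
  70 = 3·23 + 1   → row C = row A − 3·row B = (1, 1, −3)   [check: 1·70 − 3·23 = 1]
  23 = 23·1 + 0   → remainder 0, stop. gcd = 1 (last nonzero row C).
The gcd is 1, so 23 is invertible mod 70. The last nonzero row gives 1·70 − 3·23 = 1, so t = −3. So 23^(−1) ≡ −3 ≡ 67 (mod 70). Verify: 23 · 67 = 1541 ≡ 1 (mod 70). ✓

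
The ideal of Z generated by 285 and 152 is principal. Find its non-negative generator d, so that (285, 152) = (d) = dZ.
(285, 152) = (19); d = 19

In the PID Z, (a, b) is generated by gcd(a, b). Compute gcd(285, 152) with the extended Euclidean algorithm, tracking rows (r, s, t) with s·285 + t·152 = r:
  row A: (285, 1, 0)   [1·285 + 0·152 = 285]
  row B: (152, 0, 1)   [0·285 + 1·152 = 152]
  285 = 1·152 + 133   → row C = row A − 1·row B = (133, 1, −1)   [check: 1·285 − 1·152 = 133]
  152 = 1·133 + 19   → row D = row B − 1·row C = (19, −1, 2)   [check: −1·285 + 2·152 = 19]
  133 = 7·19 + 0   → remainder 0, stop. gcd = 19 (last nonzero row D).
So gcd(285, 152) = 19, with Bézout identity −1·285 + 2·152 = 19. Containment (⊇): the Bézout identity exhibits 19 as an element of (285, 152), giving (19) ⊆ (285, 152). Containment (⊆): since 19 | 285 and 19 | 152 (285 = 19·15, 152 = 19·8), every Z-linear combination of 285 and 152 is divisible by 19, so (285, 152) ⊆ (19). Therefore (285, 152) = (19), d = 19.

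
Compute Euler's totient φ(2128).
φ(2128) = 864

φ is multiplicative, with φ(p^e) = p^e − p^(e−1). Factorise 2128 = 2^4 · 7 · 19. Then
  φ(2128) = (2^4 − 2^3) · (7 − 1) · (19 − 1) = 8 · 6 · 18 = 864.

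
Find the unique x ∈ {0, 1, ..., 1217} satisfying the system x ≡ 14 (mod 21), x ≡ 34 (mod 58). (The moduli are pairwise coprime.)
The moduli 21, 58 are pairwise coprime, so by the CRT there is a unique solution mod 21·58 = 1218.
Solve by successive substitution. Start with x ≡ 14 (mod 21).
  Combine with x ≡ 34 (mod 58): write x = 14 + 21·t and require 14 + 21·t ≡ 34 (mod 58), i.e. 21·t ≡ 34 − 14 ≡ 20 (mod 58). Since 21^(−1) ≡ 47 (mod 58), t ≡ 47·20 ≡ 12 (mod 58). So x ≡ 14 + 21·12 = 266 (mod 1218).
Unique solution in [0, 1218): x = 266.

Final answer: x ≡ 266 (mod 1218); the representative in [0, 1218) is 266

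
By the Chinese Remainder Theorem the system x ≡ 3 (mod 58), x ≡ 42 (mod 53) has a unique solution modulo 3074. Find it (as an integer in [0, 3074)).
x ≡ 1685 (mod 3074); the representative in [0, 3074) is 1685

The moduli 58, 53 are pairwise coprime, so by the CRT there is a unique solution mod 58·53 = 3074.
Solve by successive substitution. Start with x ≡ 3 (mod 58).
  Combine with x ≡ 42 (mod 53): write x = 3 + 58·t and require 3 + 58·t ≡ 42 (mod 53), i.e. 58·t ≡ 42 − 3 ≡ 39 (mod 53). Since 58^(−1) ≡ 32 (mod 53) (58 ≡ 5 (mod 53)), t ≡ 32·39 ≡ 29 (mod 53). So x ≡ 3 + 58·29 = 1685 (mod 3074).
Unique solution in [0, 3074): x = 1685.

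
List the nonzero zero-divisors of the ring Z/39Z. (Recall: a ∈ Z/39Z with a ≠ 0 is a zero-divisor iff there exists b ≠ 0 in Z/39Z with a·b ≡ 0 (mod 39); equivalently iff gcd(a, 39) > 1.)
An element a ∈ Z/39Z (with a ≠ 0) is a zero-divisor iff gcd(a, 39) > 1 (because a is a unit precisely when gcd(a, n) = 1, and in Z/nZ every nonzero, non-unit element is a zero-divisor). Scan a = 1, ..., 38 and keep those with gcd(a, 39) > 1:
  gcd(3, 39) = 3, gcd(6, 39) = 3, gcd(9, 39) = 3, gcd(12, 39) = 3, gcd(13, 39) = 13, gcd(15, 39) = 3, gcd(18, 39) = 3, gcd(21, 39) = 3, gcd(24, 39) = 3, gcd(26, 39) = 13, gcd(27, 39) = 3, gcd(30, 39) = 3, gcd(33, 39) = 3, gcd(36, 39) = 3.
All other a ∈ {1, ..., 38} have gcd(a, 39) = 1 and are units. So the nonzero zero-divisors are exactly the 14 values of a appearing in this scan.

Final answer: nonzero zero-divisors of Z/39Z = {3, 6, 9, 12, 13, 15, 18, 21, 24, 26, 27, 30, 33, 36}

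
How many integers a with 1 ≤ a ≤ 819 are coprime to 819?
The number of a ∈ {1, ..., 819} with gcd(a, 819) = 1 is by definition Euler's totient φ(819). φ is multiplicative, with φ(p^e) = p^e − p^(e−1). Factorise 819 = 3^2 · 7 · 13. Then
  φ(819) = (3^2 − 3^1) · (7 − 1) · (13 − 1) = 6 · 6 · 12 = 432.
So there are 432 such integers.

Final answer: 432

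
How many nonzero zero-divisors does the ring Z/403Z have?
In Z/403Z each nonzero element is either a unit (gcd with 403 is 1) or a zero-divisor (gcd > 1). The number of units is φ(403): factorise 403 = 13 · 31, so φ(403) = (13 − 1) · (31 − 1) = 12 · 30 = 360. The nonzero elements number 403 − 1 = 402. Hence the nonzero zero-divisors number 402 − 360 = 42.

Final answer: Z/403Z has 42 nonzero zero-divisors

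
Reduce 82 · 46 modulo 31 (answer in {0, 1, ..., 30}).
21

Reduce the factors first: 82 ≡ 20, 46 ≡ 15 (mod 31), so 82 · 46 ≡ 20 · 15 (mod 31). 20 · 15 = 300. Dividing by 31: 300 = 9·31 + 21. So (82 · 46) mod 31 = 21.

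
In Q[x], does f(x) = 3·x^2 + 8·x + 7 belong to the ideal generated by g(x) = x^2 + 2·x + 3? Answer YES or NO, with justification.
In Q[x] the ideal (g) consists of all multiples of g, so f ∈ (g) iff g | f, i.e. iff the remainder of f on division by g is 0. Divide f by g (g is monic, so eliminate the leading term of the running remainder at each step):
  leading term 3·x^2: subtract (3)·g(x) = 3·x^2 + 6·x + 9, leaving 2·x - 2
The remainder r(x) = 2·x - 2 ≠ 0 (and deg r < deg g), so g ∤ f, i.e. f ∉ (g).

Final answer: NO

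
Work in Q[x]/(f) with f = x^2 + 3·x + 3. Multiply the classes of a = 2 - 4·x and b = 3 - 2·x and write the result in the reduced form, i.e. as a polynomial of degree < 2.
a · b ≡ -40·x - 18 (mod f(x))

First multiply in Q[x] without reducing: a · b = 8·x^2 - 16·x + 6. Now divide by f(x) = x^2 + 3·x + 3, eliminating the leading term at each step:
  leading term 8·x^2: subtract (8)·f(x) = 8·x^2 + 24·x + 24, leaving -40·x - 18
The degree is now < 2, so this is the remainder. Hence a · b ≡ -40·x - 18 in Q[x]/(f).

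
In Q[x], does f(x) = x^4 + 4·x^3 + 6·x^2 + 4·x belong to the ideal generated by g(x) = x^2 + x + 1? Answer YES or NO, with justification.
In Q[x] the ideal (g) consists of all multiples of g, so f ∈ (g) iff g | f, i.e. iff the remainder of f on division by g is 0. Divide f by g (g is monic, so eliminate the leading term of the running remainder at each step):
  leading term x^4: subtract (x^2)·g(x) = x^4 + x^3 + x^2, leaving 3·x^3 + 5·x^2 + 4·x
  leading term 3·x^3: subtract (3·x)·g(x) = 3·x^3 + 3·x^2 + 3·x, leaving 2·x^2 + x
  leading term 2·x^2: subtract (2)·g(x) = 2·x^2 + 2·x + 2, leaving -x - 2
The remainder r(x) = -x - 2 ≠ 0 (and deg r < deg g), so g ∤ f, i.e. f ∉ (g).

Final answer: NO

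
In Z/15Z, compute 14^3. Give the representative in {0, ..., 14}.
Use repeated squaring. Binary(3) = 11. Walk through the bits of the exponent 3 left-to-right: at each bit after the leading one, square the running value, then multiply by 14 if the bit is 1 (always reducing mod 15):
  bit 1 = 1 (leading): start with 14.
  bit 2 = 1: square 14^2 = 196 ≡ 1; bit is 1, so multiply 1·14 = 14 (mod 15).
Final value: 14^3 ≡ 14 (mod 15).

Final answer: 14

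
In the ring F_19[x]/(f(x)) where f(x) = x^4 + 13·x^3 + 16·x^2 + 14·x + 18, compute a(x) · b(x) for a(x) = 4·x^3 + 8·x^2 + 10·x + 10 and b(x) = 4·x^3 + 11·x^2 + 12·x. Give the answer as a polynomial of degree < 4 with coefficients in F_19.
a · b ≡ 18·x^3 + 10·x^2 + 17·x + 2 (mod f(x))

Multiply as integer polynomials: a · b = 16·x^6 + 76·x^5 + 176·x^4 + 246·x^3 + 230·x^2 + 120·x. Reducing coefficients mod 19: a · b ≡ 16·x^6 + 5·x^4 + 18·x^3 + 2·x^2 + 6·x. Now divide by f(x) = x^4 + 13·x^3 + 16·x^2 + 14·x + 18 in F_19[x], eliminating the leading term at each step:
  leading term 16·x^6: subtract (16·x^2)·f(x) = 16·x^6 + 18·x^5 + 9·x^4 + 15·x^3 + 3·x^2, leaving x^5 + 15·x^4 + 3·x^3 + 18·x^2 + 6·x (coefficients mod 19)
  leading term x^5: subtract (x)·f(x) = x^5 + 13·x^4 + 16·x^3 + 14·x^2 + 18·x, leaving 2·x^4 + 6·x^3 + 4·x^2 + 7·x (coefficients mod 19)
  leading term 2·x^4: subtract (2)·f(x) = 2·x^4 + 7·x^3 + 13·x^2 + 9·x + 17, leaving 18·x^3 + 10·x^2 + 17·x + 2 (coefficients mod 19)
The degree is now < 4, so this is the remainder. Hence a · b ≡ 18·x^3 + 10·x^2 + 17·x + 2 in F_19[x]/(f).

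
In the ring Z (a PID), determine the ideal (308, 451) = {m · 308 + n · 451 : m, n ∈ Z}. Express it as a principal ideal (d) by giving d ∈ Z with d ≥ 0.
In the PID Z, (a, b) is generated by gcd(a, b). Compute gcd(451, 308) with the extended Euclidean algorithm, tracking rows (r, s, t) with s·451 + t·308 = r:
  row A: (451, 1, 0)   [1·451 + 0·308 = 451]
  row B: (308, 0, 1)   [0·451 + 1·308 = 308]
  451 = 1·308 + 143   → row C = row A − 1·row B = (143, 1, −1)   [check: 1·451 − 1·308 = 143]
  308 = 2·143 + 22   → row D = row B − 2·row C = (22, −2, 3)   [check: −2·451 + 3·308 = 22]
  143 = 6·22 + 11   → row E = row C − 6·row D = (11, 13, −19)   [check: 13·451 − 19·308 = 11]
  22 = 2·11 + 0   → remainder 0, stop. gcd = 11 (last nonzero row E).
So gcd(308, 451) = 11, with Bézout identity 13·451 − 19·308 = 11. Containment (⊇): the Bézout identity exhibits 11 as an element of (308, 451), giving (11) ⊆ (308, 451). Containment (⊆): since 11 | 308 and 11 | 451 (308 = 11·28, 451 = 11·41), every Z-linear combination of 308 and 451 is divisible by 11, so (308, 451) ⊆ (11). Therefore (308, 451) = (11), d = 11.

Final answer: (308, 451) = (11); d = 11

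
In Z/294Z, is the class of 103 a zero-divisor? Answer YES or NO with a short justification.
NO

gcd(103, 294) = 1, so 103 is a unit in Z/294Z (it has a multiplicative inverse). A unit cannot be a zero-divisor: if 103·b ≡ 0 then multiplying both sides by 103^(−1) gives b ≡ 0. So 103 is not a zero-divisor.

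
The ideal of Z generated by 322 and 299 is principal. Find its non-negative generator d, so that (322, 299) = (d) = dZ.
(322, 299) = (23); d = 23

In the PID Z, (a, b) is generated by gcd(a, b). Compute gcd(322, 299) with the extended Euclidean algorithm, tracking rows (r, s, t) with s·322 + t·299 = r:
  row A: (322, 1, 0)   [1·322 + 0·299 = 322]
  row B: (299, 0, 1)   [0·322 + 1·299 = 299]
  322 = 1·299 + 23   → row C = row A − 1·row B = (23, 1, −1)   [check: 1·322 − 1·299 = 23]
  299 = 13·23 + 0   → remainder 0, stop. gcd = 23 (last nonzero row C).
So gcd(322, 299) = 23, with Bézout identity 1·322 − 1·299 = 23. Containment (⊇): the Bézout identity exhibits 23 as an element of (322, 299), giving (23) ⊆ (322, 299). Containment (⊆): since 23 | 322 and 23 | 299 (322 = 23·14, 299 = 23·13), every Z-linear combination of 322 and 299 is divisible by 23, so (322, 299) ⊆ (23). Therefore (322, 299) = (23), d = 23.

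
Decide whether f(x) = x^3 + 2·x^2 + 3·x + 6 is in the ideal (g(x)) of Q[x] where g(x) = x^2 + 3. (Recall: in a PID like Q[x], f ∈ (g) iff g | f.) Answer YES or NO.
YES

In Q[x] the ideal (g) consists of all multiples of g, so f ∈ (g) iff g | f, i.e. iff the remainder of f on division by g is 0. Divide f by g (g is monic, so eliminate the leading term of the running remainder at each step):
  leading term x^3: subtract (x)·g(x) = x^3 + 3·x, leaving 2·x^2 + 6
  leading term 2·x^2: subtract (2)·g(x) = 2·x^2 + 6, leaving 0
The remainder is 0, so f(x) = g(x) · h(x) with h(x) = x + 2. Hence g | f, i.e. f ∈ (g).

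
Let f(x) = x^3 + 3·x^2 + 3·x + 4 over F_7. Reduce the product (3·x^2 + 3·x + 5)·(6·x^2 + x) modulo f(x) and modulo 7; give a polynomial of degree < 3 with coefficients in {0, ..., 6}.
a · b ≡ x^2 + 4·x + 6 (mod f(x))

Multiply as integer polynomials: a · b = 18·x^4 + 21·x^3 + 33·x^2 + 5·x. Reducing coefficients mod 7: a · b ≡ 4·x^4 + 5·x^2 + 5·x. Now divide by f(x) = x^3 + 3·x^2 + 3·x + 4 in F_7[x], eliminating the leading term at each step:
  leading term 4·x^4: subtract (4·x)·f(x) = 4·x^4 + 5·x^3 + 5·x^2 + 2·x, leaving 2·x^3 + 3·x (coefficients mod 7)
  leading term 2·x^3: subtract (2)·f(x) = 2·x^3 + 6·x^2 + 6·x + 1, leaving x^2 + 4·x + 6 (coefficients mod 7)
The degree is now < 3, so this is the remainder. Hence a · b ≡ x^2 + 4·x + 6 in F_7[x]/(f).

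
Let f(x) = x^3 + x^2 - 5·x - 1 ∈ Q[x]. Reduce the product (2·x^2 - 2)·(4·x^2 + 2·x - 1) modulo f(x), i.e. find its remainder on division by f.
First multiply in Q[x] without reducing: a · b = 8·x^4 + 4·x^3 - 10·x^2 - 4·x + 2. Now divide by f(x) = x^3 + x^2 - 5·x - 1, eliminating the leading term at each step:
  leading term 8·x^4: subtract (8·x)·f(x) = 8·x^4 + 8·x^3 - 40·x^2 - 8·x, leaving -4·x^3 + 30·x^2 + 4·x + 2
  leading term -4·x^3: subtract (-4)·f(x) = -4·x^3 - 4·x^2 + 20·x + 4, leaving 34·x^2 - 16·x - 2
The degree is now < 3, so this is the remainder. Hence a · b ≡ 34·x^2 - 16·x - 2 in Q[x]/(f).

Final answer: a · b ≡ 34·x^2 - 16·x - 2 (mod f(x))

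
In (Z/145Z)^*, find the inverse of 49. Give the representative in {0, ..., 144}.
Apply the extended Euclidean algorithm to (145, 49), tracking rows (r, s, t) with s·145 + t·49 = r. Each division r_prev = q·r_cur + r_new produces the new row as (previous row) − q·(current row):
  row A: (145, 1, 0)   [1·145 + 0·49 = 145]
  row B: (49, 0, 1)   [0·145 + 1·49 = 49]
  145 = 2·49 + 47   → row C = row A − 2·row B = (47, 1, −2)   [check: 1·145 − 2·49 = 47]
  49 = 1·47 + 2   → row D = row B − 1·row C = (2, −1, 3)   [check: −1·145 + 3·49 = 2]
  47 = 23·2 + 1   → row E = row C − 23·row D = (1, 24, −71)   [check: 24·145 − 71·49 = 1]
  2 = 2·1 + 0   → remainder 0, stop. gcd = 1 (last nonzero row E).
The gcd is 1, so 49 is invertible mod 145. The last nonzero row gives 24·145 − 71·49 = 1, so t = −71. So 49^(−1) ≡ −71 ≡ 74 (mod 145). Verify: 49 · 74 = 3626 ≡ 1 (mod 145). ✓

Final answer: 49^(−1) ≡ 74 (mod 145)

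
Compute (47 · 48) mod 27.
15

Reduce the factors first: 47 ≡ 20, 48 ≡ 21 (mod 27), so 47 · 48 ≡ 20 · 21 (mod 27). 20 · 21 = 420. Dividing by 27: 420 = 15·27 + 15. So (47 · 48) mod 27 = 15.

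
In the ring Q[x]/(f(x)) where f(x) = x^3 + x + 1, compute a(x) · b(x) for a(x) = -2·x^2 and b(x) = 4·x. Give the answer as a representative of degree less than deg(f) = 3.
a · b ≡ 8·x + 8 (mod f(x))

First multiply in Q[x] without reducing: a · b = -8·x^3. Now divide by f(x) = x^3 + x + 1, eliminating the leading term at each step:
  leading term -8·x^3: subtract (-8)·f(x) = -8·x^3 - 8·x - 8, leaving 8·x + 8
The degree is now < 3, so this is the remainder. Hence a · b ≡ 8·x + 8 in Q[x]/(f).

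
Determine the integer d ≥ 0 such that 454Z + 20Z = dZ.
In the PID Z, (a, b) is generated by gcd(a, b). Compute gcd(454, 20) with the extended Euclidean algorithm, tracking rows (r, s, t) with s·454 + t·20 = r:
  row A: (454, 1, 0)   [1·454 + 0·20 = 454]
  row B: (20, 0, 1)   [0·454 + 1·20 = 20]
  454 = 22·20 + 14   → row C = row A − 22·row B = (14, 1, −22)   [check: 1·454 − 22·20 = 14]
  20 = 1·14 + 6   → row D = row B − 1·row C = (6, −1, 23)   [check: −1·454 + 23·20 = 6]
  14 = 2·6 + 2   → row E = row C − 2·row D = (2, 3, −68)   [check: 3·454 − 68·20 = 2]
  6 = 3·2 + 0   → remainder 0, stop. gcd = 2 (last nonzero row E).
So gcd(454, 20) = 2, with Bézout identity 3·454 − 68·20 = 2. Containment (⊇): the Bézout identity exhibits 2 as an element of (454, 20), giving (2) ⊆ (454, 20). Containment (⊆): since 2 | 454 and 2 | 20 (454 = 2·227, 20 = 2·10), every Z-linear combination of 454 and 20 is divisible by 2, so (454, 20) ⊆ (2). Therefore (454, 20) = (2), d = 2.

Final answer: (454, 20) = (2); d = 2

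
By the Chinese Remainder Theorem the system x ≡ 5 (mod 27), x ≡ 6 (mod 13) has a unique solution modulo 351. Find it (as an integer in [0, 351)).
x ≡ 32 (mod 351); the representative in [0, 351) is 32

The moduli 27, 13 are pairwise coprime, so by the CRT there is a unique solution mod 27·13 = 351.
Solve by successive substitution. Start with x ≡ 5 (mod 27).
  Combine with x ≡ 6 (mod 13): write x = 5 + 27·t and require 5 + 27·t ≡ 6 (mod 13), i.e. 27·t ≡ 6 − 5 ≡ 1 (mod 13). Since 27^(−1) ≡ 1 (mod 13) (27 ≡ 1 (mod 13)), t ≡ 1·1 ≡ 1 (mod 13). So x ≡ 5 + 27·1 = 32 (mod 351).
Unique solution in [0, 351): x = 32.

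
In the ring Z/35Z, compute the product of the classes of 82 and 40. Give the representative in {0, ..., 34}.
25

Reduce the factors first: 82 ≡ 12, 40 ≡ 5 (mod 35), so 82 · 40 ≡ 12 · 5 (mod 35). 12 · 5 = 60. Dividing by 35: 60 = 1·35 + 25. So (82 · 40) mod 35 = 25.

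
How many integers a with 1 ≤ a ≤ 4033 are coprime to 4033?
3888

The number of a ∈ {1, ..., 4033} with gcd(a, 4033) = 1 is by definition Euler's totient φ(4033). φ is multiplicative, with φ(p^e) = p^e − p^(e−1). Factorise 4033 = 37 · 109. Then
  φ(4033) = (37 − 1) · (109 − 1) = 36 · 108 = 3888.
So there are 3888 such integers.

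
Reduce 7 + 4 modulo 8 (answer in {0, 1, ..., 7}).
3

Both summands are already reduced mod 8. 7 + 4 = 11; 11 = 1·8 + 3, so (7 + 4) mod 8 = 3.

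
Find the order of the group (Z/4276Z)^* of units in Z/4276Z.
|(Z/4276Z)^*| = 2136

(Z/4276Z)^* consists of the classes a with gcd(a, 4276) = 1, so its order is φ(4276). φ is multiplicative, with φ(p^e) = p^e − p^(e−1). Factorise 4276 = 2^2 · 1069. Then
  φ(4276) = (2^2 − 2^1) · (1069 − 1) = 2 · 1068 = 2136.
Thus |(Z/4276Z)^*| = 2136.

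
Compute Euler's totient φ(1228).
φ(1228) = 612

φ is multiplicative, with φ(p^e) = p^e − p^(e−1). Factorise 1228 = 2^2 · 307. Then
  φ(1228) = (2^2 − 2^1) · (307 − 1) = 2 · 306 = 612.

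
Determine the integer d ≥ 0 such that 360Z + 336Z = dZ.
In the PID Z, (a, b) is generated by gcd(a, b). Compute gcd(360, 336) with the extended Euclidean algorithm, tracking rows (r, s, t) with s·360 + t·336 = r:
  row A: (360, 1, 0)   [1·360 + 0·336 = 360]
  row B: (336, 0, 1)   [0·360 + 1·336 = 336]
  360 = 1·336 + 24   → row C = row A − 1·row B = (24, 1, −1)   [check: 1·360 − 1·336 = 24]
  336 = 14·24 + 0   → remainder 0, stop. gcd = 24 (last nonzero row C).
So gcd(360, 336) = 24, with Bézout identity 1·360 − 1·336 = 24. Containment (⊇): the Bézout identity exhibits 24 as an element of (360, 336), giving (24) ⊆ (360, 336). Containment (⊆): since 24 | 360 and 24 | 336 (360 = 24·15, 336 = 24·14), every Z-linear combination of 360 and 336 is divisible by 24, so (360, 336) ⊆ (24). Therefore (360, 336) = (24), d = 24.

Final answer: (360, 336) = (24); d = 24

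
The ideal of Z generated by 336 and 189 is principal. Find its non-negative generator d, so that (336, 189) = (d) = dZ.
(336, 189) = (21); d = 21

In the PID Z, (a, b) is generated by gcd(a, b). Compute gcd(336, 189) with the extended Euclidean algorithm, tracking rows (r, s, t) with s·336 + t·189 = r:
  row A: (336, 1, 0)   [1·336 + 0·189 = 336]
  row B: (189, 0, 1)   [0·336 + 1·189 = 189]
  336 = 1·189 + 147   → row C = row A − 1·row B = (147, 1, −1)   [check: 1·336 − 1·189 = 147]
  189 = 1·147 + 42   → row D = row B − 1·row C = (42, −1, 2)   [check: −1·336 + 2·189 = 42]
  147 = 3·42 + 21   → row E = row C − 3·row D = (21, 4, −7)   [check: 4·336 − 7·189 = 21]
  42 = 2·21 + 0   → remainder 0, stop. gcd = 21 (last nonzero row E).
So gcd(336, 189) = 21, with Bézout identity 4·336 − 7·189 = 21. Containment (⊇): the Bézout identity exhibits 21 as an element of (336, 189), giving (21) ⊆ (336, 189). Containment (⊆): since 21 | 336 and 21 | 189 (336 = 21·16, 189 = 21·9), every Z-linear combination of 336 and 189 is divisible by 21, so (336, 189) ⊆ (21). Therefore (336, 189) = (21), d = 21.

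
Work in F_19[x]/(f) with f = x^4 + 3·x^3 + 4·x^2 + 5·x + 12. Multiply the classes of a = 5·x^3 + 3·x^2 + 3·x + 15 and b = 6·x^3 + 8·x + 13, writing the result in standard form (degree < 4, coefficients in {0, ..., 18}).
a · b ≡ 7·x^3 + 17·x^2 + 6·x (mod f(x))

Multiply as integer polynomials: a · b = 30·x^6 + 18·x^5 + 58·x^4 + 179·x^3 + 63·x^2 + 159·x + 195. Reducing coefficients mod 19: a · b ≡ 11·x^6 + 18·x^5 + x^4 + 8·x^3 + 6·x^2 + 7·x + 5. Now divide by f(x) = x^4 + 3·x^3 + 4·x^2 + 5·x + 12 in F_19[x], eliminating the leading term at each step:
  leading term 11·x^6: subtract (11·x^2)·f(x) = 11·x^6 + 14·x^5 + 6·x^4 + 17·x^3 + 18·x^2, leaving 4·x^5 + 14·x^4 + 10·x^3 + 7·x^2 + 7·x + 5 (coefficients mod 19)
  leading term 4·x^5: subtract (4·x)·f(x) = 4·x^5 + 12·x^4 + 16·x^3 + x^2 + 10·x, leaving 2·x^4 + 13·x^3 + 6·x^2 + 16·x + 5 (coefficients mod 19)
  leading term 2·x^4: subtract (2)·f(x) = 2·x^4 + 6·x^3 + 8·x^2 + 10·x + 5, leaving 7·x^3 + 17·x^2 + 6·x (coefficients mod 19)
The degree is now < 4, so this is the remainder. Hence a · b ≡ 7·x^3 + 17·x^2 + 6·x in F_19[x]/(f).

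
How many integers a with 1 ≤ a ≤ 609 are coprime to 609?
The number of a ∈ {1, ..., 609} with gcd(a, 609) = 1 is by definition Euler's totient φ(609). φ is multiplicative, with φ(p^e) = p^e − p^(e−1). Factorise 609 = 3 · 7 · 29. Then
  φ(609) = (3 − 1) · (7 − 1) · (29 − 1) = 2 · 6 · 28 = 336.
So there are 336 such integers.

Final answer: 336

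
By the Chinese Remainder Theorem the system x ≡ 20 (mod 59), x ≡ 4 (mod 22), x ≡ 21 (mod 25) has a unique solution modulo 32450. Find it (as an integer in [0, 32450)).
The moduli 59, 22, 25 are pairwise coprime, so by the CRT there is a unique solution mod 59·22·25 = 32450.
Solve by successive substitution. Start with x ≡ 20 (mod 59).
  Combine with x ≡ 4 (mod 22): write x = 20 + 59·t and require 20 + 59·t ≡ 4 (mod 22), i.e. 59·t ≡ 4 − 20 ≡ 6 (mod 22). Since 59^(−1) ≡ 3 (mod 22) (59 ≡ 15 (mod 22)), t ≡ 3·6 ≡ 18 (mod 22). So x ≡ 20 + 59·18 = 1082 (mod 1298).
  Combine with x ≡ 21 (mod 25): write x = 1082 + 1298·t and require 1082 + 1298·t ≡ 21 (mod 25), i.e. 1298·t ≡ 21 − 1082 ≡ 14 (mod 25). Since 1298^(−1) ≡ 12 (mod 25) (1298 ≡ 23 (mod 25)), t ≡ 12·14 ≡ 18 (mod 25). So x ≡ 1082 + 1298·18 = 24446 (mod 32450).
Unique solution in [0, 32450): x = 24446.

Final answer: x ≡ 24446 (mod 32450); the representative in [0, 32450) is 24446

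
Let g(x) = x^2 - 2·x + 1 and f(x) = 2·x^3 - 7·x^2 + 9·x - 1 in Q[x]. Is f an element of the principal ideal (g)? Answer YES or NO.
In Q[x] the ideal (g) consists of all multiples of g, so f ∈ (g) iff g | f, i.e. iff the remainder of f on division by g is 0. Divide f by g (g is monic, so eliminate the leading term of the running remainder at each step):
  leading term 2·x^3: subtract (2·x)·g(x) = 2·x^3 - 4·x^2 + 2·x, leaving -3·x^2 + 7·x - 1
  leading term -3·x^2: subtract (-3)·g(x) = -3·x^2 + 6·x - 3, leaving x + 2
The remainder r(x) = x + 2 ≠ 0 (and deg r < deg g), so g ∤ f, i.e. f ∉ (g).

Final answer: NO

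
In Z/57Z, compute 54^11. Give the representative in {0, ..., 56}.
Use repeated squaring. Binary(11) = 1011. Walk through the bits of the exponent 11 left-to-right: at each bit after the leading one, square the running value, then multiply by 54 if the bit is 1 (always reducing mod 57):
  bit 1 = 1 (leading): start with 54.
  bit 2 = 0: square 54^2 = 2916 ≡ 9 (mod 57).
  bit 3 = 1: square 9^2 = 81 ≡ 24; bit is 1, so multiply 24·54 = 1296 ≡ 42 (mod 57).
  bit 4 = 1: square 42^2 = 1764 ≡ 54; bit is 1, so multiply 54·54 = 2916 ≡ 9 (mod 57).
Final value: 54^11 ≡ 9 (mod 57).

Final answer: 9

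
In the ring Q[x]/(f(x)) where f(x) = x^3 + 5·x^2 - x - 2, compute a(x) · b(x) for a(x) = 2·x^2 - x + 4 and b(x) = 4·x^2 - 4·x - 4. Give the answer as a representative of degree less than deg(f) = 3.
First multiply in Q[x] without reducing: a · b = 8·x^4 - 12·x^3 + 12·x^2 - 12·x - 16. Now divide by f(x) = x^3 + 5·x^2 - x - 2, eliminating the leading term at each step:
  leading term 8·x^4: subtract (8·x)·f(x) = 8·x^4 + 40·x^3 - 8·x^2 - 16·x, leaving -52·x^3 + 20·x^2 + 4·x - 16
  leading term -52·x^3: subtract (-52)·f(x) = -52·x^3 - 260·x^2 + 52·x + 104, leaving 280·x^2 - 48·x - 120
The degree is now < 3, so this is the remainder. Hence a · b ≡ 280·x^2 - 48·x - 120 in Q[x]/(f).

Final answer: a · b ≡ 280·x^2 - 48·x - 120 (mod f(x))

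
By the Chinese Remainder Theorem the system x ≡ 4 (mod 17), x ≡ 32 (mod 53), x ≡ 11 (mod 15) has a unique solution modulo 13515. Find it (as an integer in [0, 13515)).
x ≡ 191 (mod 13515); the representative in [0, 13515) is 191

The moduli 17, 53, 15 are pairwise coprime, so by the CRT there is a unique solution mod 17·53·15 = 13515.
Solve by successive substitution. Start with x ≡ 4 (mod 17).
  Combine with x ≡ 32 (mod 53): write x = 4 + 17·t and require 4 + 17·t ≡ 32 (mod 53), i.e. 17·t ≡ 32 − 4 ≡ 28 (mod 53). Since 17^(−1) ≡ 25 (mod 53), t ≡ 25·28 ≡ 11 (mod 53). So x ≡ 4 + 17·11 = 191 (mod 901).
  Combine with x ≡ 11 (mod 15): write x = 191 + 901·t and require 191 + 901·t ≡ 11 (mod 15), i.e. 901·t ≡ 11 − 191 ≡ 0 (mod 15). Since 901^(−1) ≡ 1 (mod 15) (901 ≡ 1 (mod 15)), t ≡ 1·0 ≡ 0 (mod 15). So x ≡ 191 + 901·0 = 191 (mod 13515).
Unique solution in [0, 13515): x = 191.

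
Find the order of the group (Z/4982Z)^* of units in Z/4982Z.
|(Z/4982Z)^*| = 2392

(Z/4982Z)^* consists of the classes a with gcd(a, 4982) = 1, so its order is φ(4982). φ is multiplicative, with φ(p^e) = p^e − p^(e−1). Factorise 4982 = 2 · 47 · 53. Then
  φ(4982) = (2 − 1) · (47 − 1) · (53 − 1) = 1 · 46 · 52 = 2392.
Thus |(Z/4982Z)^*| = 2392.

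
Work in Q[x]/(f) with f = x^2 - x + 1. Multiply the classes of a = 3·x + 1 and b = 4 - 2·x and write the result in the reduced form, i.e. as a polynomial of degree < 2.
First multiply in Q[x] without reducing: a · b = -6·x^2 + 10·x + 4. Now divide by f(x) = x^2 - x + 1, eliminating the leading term at each step:
  leading term -6·x^2: subtract (-6)·f(x) = -6·x^2 + 6·x - 6, leaving 4·x + 10
The degree is now < 2, so this is the remainder. Hence a · b ≡ 4·x + 10 in Q[x]/(f).

Final answer: a · b ≡ 4·x + 10 (mod f(x))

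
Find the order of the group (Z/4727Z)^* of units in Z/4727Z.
|(Z/4727Z)^*| = 4536

(Z/4727Z)^* consists of the classes a with gcd(a, 4727) = 1, so its order is φ(4727). φ is multiplicative, with φ(p^e) = p^e − p^(e−1). Factorise 4727 = 29 · 163. Then
  φ(4727) = (29 − 1) · (163 − 1) = 28 · 162 = 4536.
Thus |(Z/4727Z)^*| = 4536.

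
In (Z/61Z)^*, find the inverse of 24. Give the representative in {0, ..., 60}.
24^(−1) ≡ 28 (mod 61)

Apply the extended Euclidean algorithm to (61, 24), tracking rows (r, s, t) with s·61 + t·24 = r. Each division r_prev = q·r_cur + r_new produces the new row as (previous row) − q·(current row):
  row A: (61, 1, 0)   [1·61 + 0·24 = 61]
  row B: (24, 0, 1)   [0·61 + 1·24 = 24]
  61 = 2·24 + 13   → row C = row A − 2·row B = (13, 1, −2)   [check: 1·61 − 2·24 = 13]
  24 = 1·13 + 11   → row D = row B − 1·row C = (11, −1, 3)   [check: −1·61 + 3·24 = 11]
  13 = 1·11 + 2   → row E = row C − 1·row D = (2, 2, −5)   [check: 2·61 − 5·24 = 2]
  11 = 5·2 + 1   → row F = row D − 5·row E = (1, −11, 28)   [check: −11·61 + 28·24 = 1]
  2 = 2·1 + 0   → remainder 0, stop. gcd = 1 (last nonzero row F).
The gcd is 1, so 24 is invertible mod 61. The last nonzero row gives −11·61 + 28·24 = 1, so t = 28. So 24^(−1) ≡ 28 (mod 61). Verify: 24 · 28 = 672 ≡ 1 (mod 61). ✓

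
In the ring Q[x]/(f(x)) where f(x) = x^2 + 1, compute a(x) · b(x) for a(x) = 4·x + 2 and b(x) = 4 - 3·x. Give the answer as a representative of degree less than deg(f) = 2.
First multiply in Q[x] without reducing: a · b = -12·x^2 + 10·x + 8. Now divide by f(x) = x^2 + 1, eliminating the leading term at each step:
  leading term -12·x^2: subtract (-12)·f(x) = -12·x^2 - 12, leaving 10·x + 20
The degree is now < 2, so this is the remainder. Hence a · b ≡ 10·x + 20 in Q[x]/(f).

Final answer: a · b ≡ 10·x + 20 (mod f(x))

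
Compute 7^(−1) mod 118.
7^(−1) ≡ 17 (mod 118)

Apply the extended Euclidean algorithm to (118, 7), tracking rows (r, s, t) with s·118 + t·7 = r. Each division r_prev = q·r_cur + r_new produces the new row as (previous row) − q·(current row):
  row A: (118, 1, 0)   [1·118 + 0·7 = 118]
  row B: (7, 0, 1)   [0·118 + 1·7 = 7]
  118 = 16·7 + 6   → row C = row A − 16·row B = (6, 1, −16)   [check: 1·118 − 16·7 = 6]
  7 = 1·6 + 1   → row D = row B − 1·row C = (1, −1, 17)   [check: −1·118 + 17·7 = 1]
  6 = 6·1 + 0   → remainder 0, stop. gcd = 1 (last nonzero row D).
The gcd is 1, so 7 is invertible mod 118. The last nonzero row gives −1·118 + 17·7 = 1, so t = 17. So 7^(−1) ≡ 17 (mod 118). Verify: 7 · 17 = 119 ≡ 1 (mod 118). ✓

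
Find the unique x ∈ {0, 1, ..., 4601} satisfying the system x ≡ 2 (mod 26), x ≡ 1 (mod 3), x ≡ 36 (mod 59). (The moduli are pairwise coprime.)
x ≡ 3694 (mod 4602); the representative in [0, 4602) is 3694

The moduli 26, 3, 59 are pairwise coprime, so by the CRT there is a unique solution mod 26·3·59 = 4602.
Solve by successive substitution. Start with x ≡ 2 (mod 26).
  Combine with x ≡ 1 (mod 3): write x = 2 + 26·t and require 2 + 26·t ≡ 1 (mod 3), i.e. 26·t ≡ 1 − 2 ≡ 2 (mod 3). Since 26^(−1) ≡ 2 (mod 3) (26 ≡ 2 (mod 3)), t ≡ 2·2 ≡ 1 (mod 3). So x ≡ 2 + 26·1 = 28 (mod 78).
  Combine with x ≡ 36 (mod 59): write x = 28 + 78·t and require 28 + 78·t ≡ 36 (mod 59), i.e. 78·t ≡ 36 − 28 ≡ 8 (mod 59). Since 78^(−1) ≡ 28 (mod 59) (78 ≡ 19 (mod 59)), t ≡ 28·8 ≡ 47 (mod 59). So x ≡ 28 + 78·47 = 3694 (mod 4602).
Unique solution in [0, 4602): x = 3694.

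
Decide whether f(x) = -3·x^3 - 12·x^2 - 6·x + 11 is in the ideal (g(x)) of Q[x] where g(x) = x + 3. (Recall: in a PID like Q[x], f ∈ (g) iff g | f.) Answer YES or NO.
NO

In Q[x] the ideal (g) consists of all multiples of g, so f ∈ (g) iff g | f, i.e. iff the remainder of f on division by g is 0. Divide f by g (g is monic, so eliminate the leading term of the running remainder at each step):
  leading term -3·x^3: subtract (-3·x^2)·g(x) = -3·x^3 - 9·x^2, leaving -3·x^2 - 6·x + 11
  leading term -3·x^2: subtract (-3·x)·g(x) = -3·x^2 - 9·x, leaving 3·x + 11
  leading term 3·x: subtract (3)·g(x) = 3·x + 9, leaving 2
The remainder r(x) = 2 ≠ 0 (and deg r < deg g), so g ∤ f, i.e. f ∉ (g).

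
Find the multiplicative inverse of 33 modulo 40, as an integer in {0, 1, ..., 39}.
33^(−1) ≡ 17 (mod 40)

Apply the extended Euclidean algorithm to (40, 33), tracking rows (r, s, t) with s·40 + t·33 = r. Each division r_prev = q·r_cur + r_new produces the new row as (previous row) − q·(current row):
  row A: (40, 1, 0)   [1·40 + 0·33 = 40]
  row B: (33, 0, 1)   [0·40 + 1·33 = 33]
  40 = 1·33 + 7   → row C = row A − 1·row B = (7, 1, −1)   [check: 1·40 − 1·33 = 7]
  33 = 4·7 + 5   → row D = row B − 4·row C = (5, −4, 5)   [check: −4·40 + 5·33 = 5]
  7 = 1·5 + 2   → row E = row C − 1·row D = (2, 5, −6)   [check: 5·40 − 6·33 = 2]
  5 = 2·2 + 1   → row F = row D − 2·row E = (1, −14, 17)   [check: −14·40 + 17·33 = 1]
  2 = 2·1 + 0   → remainder 0, stop. gcd = 1 (last nonzero row F).
The gcd is 1, so 33 is invertible mod 40. The last nonzero row gives −14·40 + 17·33 = 1, so t = 17. So 33^(−1) ≡ 17 (mod 40). Verify: 33 · 17 = 561 ≡ 1 (mod 40). ✓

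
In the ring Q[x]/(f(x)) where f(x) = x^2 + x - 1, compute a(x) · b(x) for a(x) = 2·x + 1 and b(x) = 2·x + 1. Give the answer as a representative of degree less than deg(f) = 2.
a · b ≡ 5 (mod f(x))

First multiply in Q[x] without reducing: a · b = 4·x^2 + 4·x + 1. Now divide by f(x) = x^2 + x - 1, eliminating the leading term at each step:
  leading term 4·x^2: subtract (4)·f(x) = 4·x^2 + 4·x - 4, leaving 5
The degree is now < 2, so this is the remainder. Hence a · b ≡ 5 in Q[x]/(f).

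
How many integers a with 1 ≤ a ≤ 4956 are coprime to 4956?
1392

The number of a ∈ {1, ..., 4956} with gcd(a, 4956) = 1 is by definition Euler's totient φ(4956). φ is multiplicative, with φ(p^e) = p^e − p^(e−1). Factorise 4956 = 2^2 · 3 · 7 · 59. Then
  φ(4956) = (2^2 − 2^1) · (3 − 1) · (7 − 1) · (59 − 1) = 2 · 2 · 6 · 58 = 1392.
So there are 1392 such integers.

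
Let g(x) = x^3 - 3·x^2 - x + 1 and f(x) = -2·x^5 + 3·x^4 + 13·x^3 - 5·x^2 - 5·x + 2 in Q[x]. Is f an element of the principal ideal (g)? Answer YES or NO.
YES

In Q[x] the ideal (g) consists of all multiples of g, so f ∈ (g) iff g | f, i.e. iff the remainder of f on division by g is 0. Divide f by g (g is monic, so eliminate the leading term of the running remainder at each step):
  leading term -2·x^5: subtract (-2·x^2)·g(x) = -2·x^5 + 6·x^4 + 2·x^3 - 2·x^2, leaving -3·x^4 + 11·x^3 - 3·x^2 - 5·x + 2
  leading term -3·x^4: subtract (-3·x)·g(x) = -3·x^4 + 9·x^3 + 3·x^2 - 3·x, leaving 2·x^3 - 6·x^2 - 2·x + 2
  leading term 2·x^3: subtract (2)·g(x) = 2·x^3 - 6·x^2 - 2·x + 2, leaving 0
The remainder is 0, so f(x) = g(x) · h(x) with h(x) = -2·x^2 - 3·x + 2. Hence g | f, i.e. f ∈ (g).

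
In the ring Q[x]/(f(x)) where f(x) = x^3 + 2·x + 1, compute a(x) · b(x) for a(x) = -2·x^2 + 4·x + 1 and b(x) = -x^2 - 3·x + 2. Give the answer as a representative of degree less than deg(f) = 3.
a · b ≡ -21·x^2 - x (mod f(x))

First multiply in Q[x] without reducing: a · b = 2·x^4 + 2·x^3 - 17·x^2 + 5·x + 2. Now divide by f(x) = x^3 + 2·x + 1, eliminating the leading term at each step:
  leading term 2·x^4: subtract (2·x)·f(x) = 2·x^4 + 4·x^2 + 2·x, leaving 2·x^3 - 21·x^2 + 3·x + 2
  leading term 2·x^3: subtract (2)·f(x) = 2·x^3 + 4·x + 2, leaving -21·x^2 - x
The degree is now < 3, so this is the remainder. Hence a · b ≡ -21·x^2 - x in Q[x]/(f).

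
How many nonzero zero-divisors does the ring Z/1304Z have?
Z/1304Z has 655 nonzero zero-divisors

In Z/1304Z each nonzero element is either a unit (gcd with 1304 is 1) or a zero-divisor (gcd > 1). The number of units is φ(1304): factorise 1304 = 2^3 · 163, so φ(1304) = (2^3 − 2^2) · (163 − 1) = 4 · 162 = 648. The nonzero elements number 1304 − 1 = 1303. Hence the nonzero zero-divisors number 1303 − 648 = 655.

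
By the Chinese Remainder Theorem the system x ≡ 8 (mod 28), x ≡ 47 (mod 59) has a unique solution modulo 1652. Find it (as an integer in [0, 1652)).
x ≡ 932 (mod 1652); the representative in [0, 1652) is 932

The moduli 28, 59 are pairwise coprime, so by the CRT there is a unique solution mod 28·59 = 1652.
Solve by successive substitution. Start with x ≡ 8 (mod 28).
  Combine with x ≡ 47 (mod 59): write x = 8 + 28·t and require 8 + 28·t ≡ 47 (mod 59), i.e. 28·t ≡ 47 − 8 ≡ 39 (mod 59). Since 28^(−1) ≡ 19 (mod 59), t ≡ 19·39 ≡ 33 (mod 59). So x ≡ 8 + 28·33 = 932 (mod 1652).
Unique solution in [0, 1652): x = 932.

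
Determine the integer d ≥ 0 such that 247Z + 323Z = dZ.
In the PID Z, (a, b) is generated by gcd(a, b). Compute gcd(323, 247) with the extended Euclidean algorithm, tracking rows (r, s, t) with s·323 + t·247 = r:
  row A: (323, 1, 0)   [1·323 + 0·247 = 323]
  row B: (247, 0, 1)   [0·323 + 1·247 = 247]
  323 = 1·247 + 76   → row C = row A − 1·row B = (76, 1, −1)   [check: 1·323 − 1·247 = 76]
  247 = 3·76 + 19   → row D = row B − 3·row C = (19, −3, 4)   [check: −3·323 + 4·247 = 19]
  76 = 4·19 + 0   → remainder 0, stop. gcd = 19 (last nonzero row D).
So gcd(247, 323) = 19, with Bézout identity −3·323 + 4·247 = 19. Containment (⊇): the Bézout identity exhibits 19 as an element of (247, 323), giving (19) ⊆ (247, 323). Containment (⊆): since 19 | 247 and 19 | 323 (247 = 19·13, 323 = 19·17), every Z-linear combination of 247 and 323 is divisible by 19, so (247, 323) ⊆ (19). Therefore (247, 323) = (19), d = 19.

Final answer: (247, 323) = (19); d = 19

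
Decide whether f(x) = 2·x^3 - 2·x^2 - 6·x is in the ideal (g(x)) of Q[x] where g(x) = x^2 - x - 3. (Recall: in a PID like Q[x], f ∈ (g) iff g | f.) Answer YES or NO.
YES

In Q[x] the ideal (g) consists of all multiples of g, so f ∈ (g) iff g | f, i.e. iff the remainder of f on division by g is 0. Divide f by g (g is monic, so eliminate the leading term of the running remainder at each step):
  leading term 2·x^3: subtract (2·x)·g(x) = 2·x^3 - 2·x^2 - 6·x, leaving 0
The remainder is 0, so f(x) = g(x) · h(x) with h(x) = 2·x. Hence g | f, i.e. f ∈ (g).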